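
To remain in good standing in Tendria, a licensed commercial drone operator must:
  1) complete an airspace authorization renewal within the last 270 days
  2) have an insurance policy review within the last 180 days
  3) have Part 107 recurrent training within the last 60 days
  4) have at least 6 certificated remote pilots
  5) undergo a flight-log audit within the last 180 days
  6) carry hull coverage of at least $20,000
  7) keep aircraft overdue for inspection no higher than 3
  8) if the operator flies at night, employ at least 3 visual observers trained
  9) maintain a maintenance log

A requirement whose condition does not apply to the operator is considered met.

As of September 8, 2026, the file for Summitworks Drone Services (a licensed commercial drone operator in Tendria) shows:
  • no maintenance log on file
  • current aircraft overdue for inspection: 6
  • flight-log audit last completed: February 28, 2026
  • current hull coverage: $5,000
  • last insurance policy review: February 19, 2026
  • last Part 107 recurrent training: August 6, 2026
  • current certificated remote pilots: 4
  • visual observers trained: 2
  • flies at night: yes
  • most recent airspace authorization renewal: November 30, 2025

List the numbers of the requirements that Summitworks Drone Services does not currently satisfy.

1. airspace authorization renewal 282 days ago vs limit 270 → not met
2. insurance policy review 201 days ago vs limit 180 → not met
3. Part 107 recurrent training 33 days ago vs limit 60 → met
4. certificated remote pilots 4 < 6 → not met
5. flight-log audit 192 days ago vs limit 180 → not met
6. hull coverage $5,000 < $20,000 → not met
7. aircraft overdue for inspection 6 > 3 → not met
8. condition 'flies at night' holds; visual observers trained 2 < 3 → not met
9. maintenance log absent → not met
Not met: 1, 2, 4, 5, 6, 7, 8, 9

1, 2, 4, 5, 6, 7, 8, 9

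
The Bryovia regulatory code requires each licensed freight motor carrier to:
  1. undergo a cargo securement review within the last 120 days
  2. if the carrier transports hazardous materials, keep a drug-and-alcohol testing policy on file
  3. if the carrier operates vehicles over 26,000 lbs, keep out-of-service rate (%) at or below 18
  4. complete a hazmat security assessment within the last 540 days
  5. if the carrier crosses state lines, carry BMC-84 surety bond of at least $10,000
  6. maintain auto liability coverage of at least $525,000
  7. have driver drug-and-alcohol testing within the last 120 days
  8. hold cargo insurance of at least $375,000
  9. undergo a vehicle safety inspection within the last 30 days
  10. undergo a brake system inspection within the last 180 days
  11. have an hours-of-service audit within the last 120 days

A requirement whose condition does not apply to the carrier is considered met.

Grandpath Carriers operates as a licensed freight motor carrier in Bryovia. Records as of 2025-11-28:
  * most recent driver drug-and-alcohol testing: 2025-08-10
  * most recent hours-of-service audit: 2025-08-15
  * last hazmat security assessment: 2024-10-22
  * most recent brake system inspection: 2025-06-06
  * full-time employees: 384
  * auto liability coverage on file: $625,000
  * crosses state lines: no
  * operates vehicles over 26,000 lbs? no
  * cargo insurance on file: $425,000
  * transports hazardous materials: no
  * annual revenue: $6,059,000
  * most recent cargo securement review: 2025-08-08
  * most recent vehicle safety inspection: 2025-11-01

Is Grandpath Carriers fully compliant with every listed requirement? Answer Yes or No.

Yes

1. cargo securement review 112 days ago vs limit 120 → met
2. condition 'transports hazardous materials' does not hold → requirement n/a → met
3. condition 'operates vehicles over 26,000 lbs' does not hold → requirement n/a → met
4. hazmat security assessment 402 days ago vs limit 540 → met
5. condition 'crosses state lines' does not hold → requirement n/a → met
6. auto liability coverage $625,000 ≥ $525,000 → met
7. driver drug-and-alcohol testing 110 days ago vs limit 120 → met
8. cargo insurance $425,000 ≥ $375,000 → met
9. vehicle safety inspection 27 days ago vs limit 30 → met
10. brake system inspection 175 days ago vs limit 180 → met
11. hours-of-service audit 105 days ago vs limit 120 → met
All met.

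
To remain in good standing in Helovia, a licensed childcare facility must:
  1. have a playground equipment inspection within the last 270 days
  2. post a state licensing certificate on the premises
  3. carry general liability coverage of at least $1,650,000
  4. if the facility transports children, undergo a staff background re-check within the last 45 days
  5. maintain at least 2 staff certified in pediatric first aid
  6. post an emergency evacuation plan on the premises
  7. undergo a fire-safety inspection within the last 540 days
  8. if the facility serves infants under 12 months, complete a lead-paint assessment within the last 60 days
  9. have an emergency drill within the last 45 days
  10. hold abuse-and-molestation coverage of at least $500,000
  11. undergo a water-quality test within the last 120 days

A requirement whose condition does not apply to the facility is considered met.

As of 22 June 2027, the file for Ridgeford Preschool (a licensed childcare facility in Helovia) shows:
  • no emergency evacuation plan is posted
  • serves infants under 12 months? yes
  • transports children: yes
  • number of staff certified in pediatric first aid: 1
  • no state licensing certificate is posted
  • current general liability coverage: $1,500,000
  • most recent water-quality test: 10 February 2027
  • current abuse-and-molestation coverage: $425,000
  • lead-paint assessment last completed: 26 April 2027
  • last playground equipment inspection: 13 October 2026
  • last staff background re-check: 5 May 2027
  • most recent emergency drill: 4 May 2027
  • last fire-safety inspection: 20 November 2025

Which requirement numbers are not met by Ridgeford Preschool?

2, 3, 4, 5, 6, 7, 9, 10, 11

1. playground equipment inspection 252 days ago vs limit 270 → met
2. state licensing certificate absent → not met
3. general liability coverage $1,500,000 < $1,650,000 → not met
4. condition 'transports children' holds; staff background re-check 48 days ago vs limit 45 → not met
5. staff certified in pediatric first aid 1 < 2 → not met
6. emergency evacuation plan absent → not met
7. fire-safety inspection 579 days ago vs limit 540 → not met
8. condition 'serves infants under 12 months' holds; lead-paint assessment 57 days ago vs limit 60 → met
9. emergency drill 49 days ago vs limit 45 → not met
10. abuse-and-molestation coverage $425,000 < $500,000 → not met
11. water-quality test 132 days ago vs limit 120 → not met
Not met: 2, 3, 4, 5, 6, 7, 9, 10, 11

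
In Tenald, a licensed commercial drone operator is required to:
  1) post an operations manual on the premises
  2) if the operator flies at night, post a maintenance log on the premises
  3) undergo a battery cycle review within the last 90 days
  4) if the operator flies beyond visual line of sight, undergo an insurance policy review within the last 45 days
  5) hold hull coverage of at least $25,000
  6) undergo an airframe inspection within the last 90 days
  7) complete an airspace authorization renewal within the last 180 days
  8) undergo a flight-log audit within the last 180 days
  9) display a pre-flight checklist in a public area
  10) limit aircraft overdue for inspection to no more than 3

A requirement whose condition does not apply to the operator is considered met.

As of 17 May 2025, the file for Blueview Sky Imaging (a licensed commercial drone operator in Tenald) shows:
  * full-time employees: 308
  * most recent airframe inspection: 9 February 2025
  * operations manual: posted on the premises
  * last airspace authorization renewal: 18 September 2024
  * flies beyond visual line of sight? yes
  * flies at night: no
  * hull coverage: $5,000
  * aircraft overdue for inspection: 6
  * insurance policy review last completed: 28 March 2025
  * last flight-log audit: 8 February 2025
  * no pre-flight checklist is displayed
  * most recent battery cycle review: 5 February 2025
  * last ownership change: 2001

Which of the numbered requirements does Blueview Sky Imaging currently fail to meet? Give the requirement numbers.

3, 4, 5, 6, 7, 9, 10

1. operations manual present → met
2. condition 'flies at night' does not hold → requirement n/a → met
3. battery cycle review 101 days ago vs limit 90 → not met
4. condition 'flies beyond visual line of sight' holds; insurance policy review 50 days ago vs limit 45 → not met
5. hull coverage $5,000 < $25,000 → not met
6. airframe inspection 97 days ago vs limit 90 → not met
7. airspace authorization renewal 241 days ago vs limit 180 → not met
8. flight-log audit 98 days ago vs limit 180 → met
9. pre-flight checklist absent → not met
10. aircraft overdue for inspection 6 > 3 → not met
Not met: 3, 4, 5, 6, 7, 9, 10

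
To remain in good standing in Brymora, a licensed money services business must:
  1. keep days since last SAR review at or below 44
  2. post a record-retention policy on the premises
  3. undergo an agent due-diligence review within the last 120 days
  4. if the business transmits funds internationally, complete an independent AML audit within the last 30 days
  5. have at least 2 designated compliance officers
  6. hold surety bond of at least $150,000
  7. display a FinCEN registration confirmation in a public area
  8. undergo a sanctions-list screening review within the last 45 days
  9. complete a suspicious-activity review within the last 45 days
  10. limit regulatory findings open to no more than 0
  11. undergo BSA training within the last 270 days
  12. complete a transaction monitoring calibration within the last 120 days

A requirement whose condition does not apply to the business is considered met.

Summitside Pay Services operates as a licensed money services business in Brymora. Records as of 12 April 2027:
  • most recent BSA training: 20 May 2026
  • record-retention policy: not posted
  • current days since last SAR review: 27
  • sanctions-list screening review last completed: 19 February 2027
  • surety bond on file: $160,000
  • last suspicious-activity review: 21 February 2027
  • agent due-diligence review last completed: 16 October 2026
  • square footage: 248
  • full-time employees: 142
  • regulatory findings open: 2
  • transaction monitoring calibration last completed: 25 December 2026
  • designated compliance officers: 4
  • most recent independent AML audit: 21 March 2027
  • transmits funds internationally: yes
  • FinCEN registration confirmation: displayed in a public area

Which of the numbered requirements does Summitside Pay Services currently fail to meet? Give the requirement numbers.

2, 3, 8, 9, 10, 11

1. days since last SAR review 27 ≤ 44 → met
2. record-retention policy absent → not met
3. agent due-diligence review 178 days ago vs limit 120 → not met
4. condition 'transmits funds internationally' holds; independent AML audit 22 days ago vs limit 30 → met
5. designated compliance officers 4 ≥ 2 → met
6. surety bond $160,000 ≥ $150,000 → met
7. FinCEN registration confirmation present → met
8. sanctions-list screening review 52 days ago vs limit 45 → not met
9. suspicious-activity review 50 days ago vs limit 45 → not met
10. regulatory findings open 2 > 0 → not met
11. BSA training 327 days ago vs limit 270 → not met
12. transaction monitoring calibration 108 days ago vs limit 120 → met
Not met: 2, 3, 8, 9, 10, 11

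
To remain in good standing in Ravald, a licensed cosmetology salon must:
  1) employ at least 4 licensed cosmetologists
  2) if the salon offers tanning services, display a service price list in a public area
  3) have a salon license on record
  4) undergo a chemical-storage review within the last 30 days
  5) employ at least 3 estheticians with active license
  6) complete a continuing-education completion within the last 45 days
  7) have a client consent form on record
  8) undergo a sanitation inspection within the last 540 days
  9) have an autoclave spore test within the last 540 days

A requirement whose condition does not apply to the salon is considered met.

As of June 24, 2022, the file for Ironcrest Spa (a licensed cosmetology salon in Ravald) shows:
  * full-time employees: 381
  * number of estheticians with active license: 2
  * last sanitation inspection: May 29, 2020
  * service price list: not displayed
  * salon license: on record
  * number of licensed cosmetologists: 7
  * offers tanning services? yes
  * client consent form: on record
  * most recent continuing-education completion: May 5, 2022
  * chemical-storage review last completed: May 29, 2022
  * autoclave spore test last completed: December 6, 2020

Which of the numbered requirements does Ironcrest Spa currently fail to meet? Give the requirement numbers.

1. licensed cosmetologists 7 ≥ 4 → met
2. condition 'offers tanning services' holds; service price list absent → not met
3. salon license present → met
4. chemical-storage review 26 days ago vs limit 30 → met
5. estheticians with active license 2 < 3 → not met
6. continuing-education completion 50 days ago vs limit 45 → not met
7. client consent form present → met
8. sanitation inspection 756 days ago vs limit 540 → not met
9. autoclave spore test 565 days ago vs limit 540 → not met
Not met: 2, 5, 6, 8, 9

2, 5, 6, 8, 9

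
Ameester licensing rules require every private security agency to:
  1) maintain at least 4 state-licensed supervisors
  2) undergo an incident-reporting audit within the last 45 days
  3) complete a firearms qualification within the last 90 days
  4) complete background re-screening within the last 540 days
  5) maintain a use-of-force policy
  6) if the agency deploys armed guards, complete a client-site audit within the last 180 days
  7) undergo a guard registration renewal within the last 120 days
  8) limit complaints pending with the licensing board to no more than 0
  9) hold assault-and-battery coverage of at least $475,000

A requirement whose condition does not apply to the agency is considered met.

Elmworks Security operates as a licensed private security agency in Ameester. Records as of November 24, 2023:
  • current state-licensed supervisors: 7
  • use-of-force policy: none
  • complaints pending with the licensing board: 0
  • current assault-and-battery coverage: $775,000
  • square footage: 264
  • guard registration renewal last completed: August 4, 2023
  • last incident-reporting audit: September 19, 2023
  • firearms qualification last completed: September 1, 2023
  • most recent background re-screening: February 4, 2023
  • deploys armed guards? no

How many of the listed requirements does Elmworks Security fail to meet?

2

1. state-licensed supervisors 7 ≥ 4 → met
2. incident-reporting audit 66 days ago vs limit 45 → not met
3. firearms qualification 84 days ago vs limit 90 → met
4. background re-screening 293 days ago vs limit 540 → met
5. use-of-force policy absent → not met
6. condition 'deploys armed guards' does not hold → requirement n/a → met
7. guard registration renewal 112 days ago vs limit 120 → met
8. complaints pending with the licensing board 0 ≤ 0 → met
9. assault-and-battery coverage $775,000 ≥ $475,000 → met
Not met: 2 of 9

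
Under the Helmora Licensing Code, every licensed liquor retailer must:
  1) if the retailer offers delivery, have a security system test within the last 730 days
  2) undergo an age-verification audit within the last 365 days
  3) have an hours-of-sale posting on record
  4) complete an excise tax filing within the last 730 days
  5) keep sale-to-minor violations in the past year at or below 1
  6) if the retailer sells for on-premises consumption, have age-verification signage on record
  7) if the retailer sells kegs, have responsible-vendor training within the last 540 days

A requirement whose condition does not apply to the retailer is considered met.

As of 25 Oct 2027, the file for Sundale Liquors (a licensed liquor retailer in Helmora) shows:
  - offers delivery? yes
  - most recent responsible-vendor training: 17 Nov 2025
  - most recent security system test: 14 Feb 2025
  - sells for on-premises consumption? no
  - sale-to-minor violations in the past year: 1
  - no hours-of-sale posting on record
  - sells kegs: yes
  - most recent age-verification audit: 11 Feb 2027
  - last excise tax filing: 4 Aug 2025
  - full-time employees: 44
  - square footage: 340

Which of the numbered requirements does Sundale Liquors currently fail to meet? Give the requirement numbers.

1, 3, 4, 7

1. condition 'offers delivery' holds; security system test 983 days ago vs limit 730 → not met
2. age-verification audit 256 days ago vs limit 365 → met
3. hours-of-sale posting absent → not met
4. excise tax filing 812 days ago vs limit 730 → not met
5. sale-to-minor violations in the past year 1 ≤ 1 → met
6. condition 'sells for on-premises consumption' does not hold → requirement n/a → met
7. condition 'sells kegs' holds; responsible-vendor training 707 days ago vs limit 540 → not met
Not met: 1, 3, 4, 7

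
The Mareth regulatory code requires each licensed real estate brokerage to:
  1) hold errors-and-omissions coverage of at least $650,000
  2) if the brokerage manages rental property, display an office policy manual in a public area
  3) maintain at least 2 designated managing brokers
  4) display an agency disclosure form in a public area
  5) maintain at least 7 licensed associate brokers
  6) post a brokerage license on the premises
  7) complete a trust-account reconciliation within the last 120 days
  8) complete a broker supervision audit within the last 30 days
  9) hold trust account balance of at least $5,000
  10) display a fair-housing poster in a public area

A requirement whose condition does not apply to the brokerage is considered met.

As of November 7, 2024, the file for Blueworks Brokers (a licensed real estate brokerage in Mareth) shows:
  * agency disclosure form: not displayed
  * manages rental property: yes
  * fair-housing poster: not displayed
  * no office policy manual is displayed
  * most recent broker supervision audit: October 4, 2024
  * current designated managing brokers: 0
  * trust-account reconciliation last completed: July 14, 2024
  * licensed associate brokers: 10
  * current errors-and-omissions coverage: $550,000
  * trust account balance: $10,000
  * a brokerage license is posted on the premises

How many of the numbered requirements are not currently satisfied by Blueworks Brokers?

1. errors-and-omissions coverage $550,000 < $650,000 → not met
2. condition 'manages rental property' holds; office policy manual absent → not met
3. designated managing brokers 0 < 2 → not met
4. agency disclosure form absent → not met
5. licensed associate brokers 10 ≥ 7 → met
6. brokerage license present → met
7. trust-account reconciliation 116 days ago vs limit 120 → met
8. broker supervision audit 34 days ago vs limit 30 → not met
9. trust account balance $10,000 ≥ $5,000 → met
10. fair-housing poster absent → not met
Not met: 6 of 10

6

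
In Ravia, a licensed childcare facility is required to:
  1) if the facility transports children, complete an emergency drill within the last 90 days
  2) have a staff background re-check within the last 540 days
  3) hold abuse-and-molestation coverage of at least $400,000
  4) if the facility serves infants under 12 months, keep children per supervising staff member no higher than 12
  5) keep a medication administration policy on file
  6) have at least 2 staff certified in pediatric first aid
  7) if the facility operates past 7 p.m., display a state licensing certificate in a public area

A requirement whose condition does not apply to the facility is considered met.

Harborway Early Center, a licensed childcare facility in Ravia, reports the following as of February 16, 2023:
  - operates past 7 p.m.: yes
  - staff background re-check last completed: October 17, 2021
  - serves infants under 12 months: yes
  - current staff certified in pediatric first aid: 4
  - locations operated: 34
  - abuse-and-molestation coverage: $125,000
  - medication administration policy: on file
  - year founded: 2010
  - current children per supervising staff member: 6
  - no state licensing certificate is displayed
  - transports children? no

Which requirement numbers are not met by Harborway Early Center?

1. condition 'transports children' does not hold → requirement n/a → met
2. staff background re-check 487 days ago vs limit 540 → met
3. abuse-and-molestation coverage $125,000 < $400,000 → not met
4. condition 'serves infants under 12 months' holds; children per supervising staff member 6 ≤ 12 → met
5. medication administration policy present → met
6. staff certified in pediatric first aid 4 ≥ 2 → met
7. condition 'operates past 7 p.m.' holds; state licensing certificate absent → not met
Not met: 3, 7

3, 7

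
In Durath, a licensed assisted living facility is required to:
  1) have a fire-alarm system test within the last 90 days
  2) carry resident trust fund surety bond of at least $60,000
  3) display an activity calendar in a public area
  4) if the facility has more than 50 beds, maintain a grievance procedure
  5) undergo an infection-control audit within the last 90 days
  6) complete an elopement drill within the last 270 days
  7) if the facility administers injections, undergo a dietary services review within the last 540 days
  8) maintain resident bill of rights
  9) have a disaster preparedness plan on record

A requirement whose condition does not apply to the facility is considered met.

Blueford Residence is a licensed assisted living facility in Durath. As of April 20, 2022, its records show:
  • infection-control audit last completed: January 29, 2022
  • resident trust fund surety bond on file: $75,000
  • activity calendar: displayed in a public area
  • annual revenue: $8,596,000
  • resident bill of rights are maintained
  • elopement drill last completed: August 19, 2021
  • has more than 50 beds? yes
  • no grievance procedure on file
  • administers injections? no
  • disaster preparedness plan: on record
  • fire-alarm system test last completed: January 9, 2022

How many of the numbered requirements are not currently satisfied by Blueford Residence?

2

1. fire-alarm system test 101 days ago vs limit 90 → not met
2. resident trust fund surety bond $75,000 ≥ $60,000 → met
3. activity calendar present → met
4. condition 'has more than 50 beds' holds; grievance procedure absent → not met
5. infection-control audit 81 days ago vs limit 90 → met
6. elopement drill 244 days ago vs limit 270 → met
7. condition 'administers injections' does not hold → requirement n/a → met
8. resident bill of rights present → met
9. disaster preparedness plan present → met
Not met: 2 of 9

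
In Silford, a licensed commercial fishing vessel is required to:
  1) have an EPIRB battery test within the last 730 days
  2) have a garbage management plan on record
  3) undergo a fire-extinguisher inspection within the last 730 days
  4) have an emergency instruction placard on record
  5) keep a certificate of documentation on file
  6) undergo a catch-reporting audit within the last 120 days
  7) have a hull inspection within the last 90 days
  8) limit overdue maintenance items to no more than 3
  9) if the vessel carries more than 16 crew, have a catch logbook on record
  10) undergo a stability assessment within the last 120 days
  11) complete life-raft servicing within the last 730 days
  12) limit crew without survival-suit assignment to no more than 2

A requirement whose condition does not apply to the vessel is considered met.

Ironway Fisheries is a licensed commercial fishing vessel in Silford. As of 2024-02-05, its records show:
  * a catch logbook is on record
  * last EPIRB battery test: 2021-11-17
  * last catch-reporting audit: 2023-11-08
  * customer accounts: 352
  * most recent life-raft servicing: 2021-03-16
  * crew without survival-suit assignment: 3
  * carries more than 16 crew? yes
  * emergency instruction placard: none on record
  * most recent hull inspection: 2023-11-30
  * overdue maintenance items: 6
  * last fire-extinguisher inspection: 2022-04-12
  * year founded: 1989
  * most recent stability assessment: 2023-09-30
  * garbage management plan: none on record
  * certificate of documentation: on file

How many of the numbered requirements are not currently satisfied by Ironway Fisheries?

7

1. EPIRB battery test 810 days ago vs limit 730 → not met
2. garbage management plan absent → not met
3. fire-extinguisher inspection 664 days ago vs limit 730 → met
4. emergency instruction placard absent → not met
5. certificate of documentation present → met
6. catch-reporting audit 89 days ago vs limit 120 → met
7. hull inspection 67 days ago vs limit 90 → met
8. overdue maintenance items 6 > 3 → not met
9. condition 'carries more than 16 crew' holds; catch logbook present → met
10. stability assessment 128 days ago vs limit 120 → not met
11. life-raft servicing 1056 days ago vs limit 730 → not met
12. crew without survival-suit assignment 3 > 2 → not met
Not met: 7 of 12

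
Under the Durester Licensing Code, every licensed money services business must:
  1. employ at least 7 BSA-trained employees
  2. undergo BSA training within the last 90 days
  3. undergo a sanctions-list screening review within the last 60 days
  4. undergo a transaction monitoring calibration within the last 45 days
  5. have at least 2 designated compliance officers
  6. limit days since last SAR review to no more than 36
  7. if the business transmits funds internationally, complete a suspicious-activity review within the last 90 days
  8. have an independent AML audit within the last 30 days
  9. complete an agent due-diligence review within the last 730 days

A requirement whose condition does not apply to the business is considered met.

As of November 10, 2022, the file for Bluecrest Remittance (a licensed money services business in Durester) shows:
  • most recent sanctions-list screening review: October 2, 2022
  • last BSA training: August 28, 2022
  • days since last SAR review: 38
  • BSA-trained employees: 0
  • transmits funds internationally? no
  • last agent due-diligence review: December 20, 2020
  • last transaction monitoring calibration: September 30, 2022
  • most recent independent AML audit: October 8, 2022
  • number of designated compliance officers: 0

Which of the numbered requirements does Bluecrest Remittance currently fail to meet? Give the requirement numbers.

1, 5, 6, 8

1. BSA-trained employees 0 < 7 → not met
2. BSA training 74 days ago vs limit 90 → met
3. sanctions-list screening review 39 days ago vs limit 60 → met
4. transaction monitoring calibration 41 days ago vs limit 45 → met
5. designated compliance officers 0 < 2 → not met
6. days since last SAR review 38 > 36 → not met
7. condition 'transmits funds internationally' does not hold → requirement n/a → met
8. independent AML audit 33 days ago vs limit 30 → not met
9. agent due-diligence review 690 days ago vs limit 730 → met
Not met: 1, 5, 6, 8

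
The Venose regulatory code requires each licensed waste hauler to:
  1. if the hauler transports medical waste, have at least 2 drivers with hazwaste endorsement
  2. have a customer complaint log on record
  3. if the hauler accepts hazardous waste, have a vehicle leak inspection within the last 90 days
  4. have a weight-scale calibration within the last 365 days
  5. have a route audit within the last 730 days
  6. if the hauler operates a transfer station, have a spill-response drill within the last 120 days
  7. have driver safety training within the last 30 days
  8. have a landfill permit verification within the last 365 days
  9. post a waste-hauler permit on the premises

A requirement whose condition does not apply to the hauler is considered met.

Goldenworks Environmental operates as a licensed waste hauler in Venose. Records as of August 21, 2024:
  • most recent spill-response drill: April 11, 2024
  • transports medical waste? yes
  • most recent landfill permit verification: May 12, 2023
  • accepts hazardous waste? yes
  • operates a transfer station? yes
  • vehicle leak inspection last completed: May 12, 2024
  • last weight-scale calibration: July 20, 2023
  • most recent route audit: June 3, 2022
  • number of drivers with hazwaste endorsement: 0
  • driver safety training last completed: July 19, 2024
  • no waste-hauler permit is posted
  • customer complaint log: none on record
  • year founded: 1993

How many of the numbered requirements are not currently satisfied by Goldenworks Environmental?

9

1. condition 'transports medical waste' holds; drivers with hazwaste endorsement 0 < 2 → not met
2. customer complaint log absent → not met
3. condition 'accepts hazardous waste' holds; vehicle leak inspection 101 days ago vs limit 90 → not met
4. weight-scale calibration 398 days ago vs limit 365 → not met
5. route audit 810 days ago vs limit 730 → not met
6. condition 'operates a transfer station' holds; spill-response drill 132 days ago vs limit 120 → not met
7. driver safety training 33 days ago vs limit 30 → not met
8. landfill permit verification 467 days ago vs limit 365 → not met
9. waste-hauler permit absent → not met
Not met: 9 of 9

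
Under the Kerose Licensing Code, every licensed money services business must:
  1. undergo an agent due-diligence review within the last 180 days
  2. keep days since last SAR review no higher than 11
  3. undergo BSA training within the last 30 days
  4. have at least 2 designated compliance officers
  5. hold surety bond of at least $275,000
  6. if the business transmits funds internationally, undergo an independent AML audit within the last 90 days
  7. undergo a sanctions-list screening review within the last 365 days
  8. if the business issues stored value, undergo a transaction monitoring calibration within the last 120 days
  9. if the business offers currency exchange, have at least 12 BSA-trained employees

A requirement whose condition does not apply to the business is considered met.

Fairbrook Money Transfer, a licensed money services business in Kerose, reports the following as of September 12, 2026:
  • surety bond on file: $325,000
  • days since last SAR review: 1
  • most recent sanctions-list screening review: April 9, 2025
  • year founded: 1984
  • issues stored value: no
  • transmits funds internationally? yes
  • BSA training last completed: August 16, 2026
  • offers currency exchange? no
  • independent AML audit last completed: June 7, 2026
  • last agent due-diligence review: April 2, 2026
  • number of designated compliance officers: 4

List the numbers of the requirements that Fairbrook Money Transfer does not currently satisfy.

1. agent due-diligence review 163 days ago vs limit 180 → met
2. days since last SAR review 1 ≤ 11 → met
3. BSA training 27 days ago vs limit 30 → met
4. designated compliance officers 4 ≥ 2 → met
5. surety bond $325,000 ≥ $275,000 → met
6. condition 'transmits funds internationally' holds; independent AML audit 97 days ago vs limit 90 → not met
7. sanctions-list screening review 521 days ago vs limit 365 → not met
8. condition 'issues stored value' does not hold → requirement n/a → met
9. condition 'offers currency exchange' does not hold → requirement n/a → met
Not met: 6, 7

6, 7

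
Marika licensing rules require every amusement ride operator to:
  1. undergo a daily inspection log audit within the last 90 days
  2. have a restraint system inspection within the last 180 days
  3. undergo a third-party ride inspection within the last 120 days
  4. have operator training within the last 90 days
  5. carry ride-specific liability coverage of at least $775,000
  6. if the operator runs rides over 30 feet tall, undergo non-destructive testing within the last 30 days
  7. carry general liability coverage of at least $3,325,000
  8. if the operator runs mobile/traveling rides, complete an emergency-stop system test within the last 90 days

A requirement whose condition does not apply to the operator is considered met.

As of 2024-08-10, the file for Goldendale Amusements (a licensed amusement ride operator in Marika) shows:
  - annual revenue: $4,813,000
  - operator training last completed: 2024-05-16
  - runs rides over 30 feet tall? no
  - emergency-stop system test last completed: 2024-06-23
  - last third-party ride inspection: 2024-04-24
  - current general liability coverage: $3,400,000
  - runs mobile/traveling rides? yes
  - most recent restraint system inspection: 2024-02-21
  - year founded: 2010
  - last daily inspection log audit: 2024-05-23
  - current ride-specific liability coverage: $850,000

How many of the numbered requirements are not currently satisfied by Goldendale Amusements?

0

1. daily inspection log audit 79 days ago vs limit 90 → met
2. restraint system inspection 171 days ago vs limit 180 → met
3. third-party ride inspection 108 days ago vs limit 120 → met
4. operator training 86 days ago vs limit 90 → met
5. ride-specific liability coverage $850,000 ≥ $775,000 → met
6. condition 'runs rides over 30 feet tall' does not hold → requirement n/a → met
7. general liability coverage $3,400,000 ≥ $3,325,000 → met
8. condition 'runs mobile/traveling rides' holds; emergency-stop system test 48 days ago vs limit 90 → met
Not met: 0 of 8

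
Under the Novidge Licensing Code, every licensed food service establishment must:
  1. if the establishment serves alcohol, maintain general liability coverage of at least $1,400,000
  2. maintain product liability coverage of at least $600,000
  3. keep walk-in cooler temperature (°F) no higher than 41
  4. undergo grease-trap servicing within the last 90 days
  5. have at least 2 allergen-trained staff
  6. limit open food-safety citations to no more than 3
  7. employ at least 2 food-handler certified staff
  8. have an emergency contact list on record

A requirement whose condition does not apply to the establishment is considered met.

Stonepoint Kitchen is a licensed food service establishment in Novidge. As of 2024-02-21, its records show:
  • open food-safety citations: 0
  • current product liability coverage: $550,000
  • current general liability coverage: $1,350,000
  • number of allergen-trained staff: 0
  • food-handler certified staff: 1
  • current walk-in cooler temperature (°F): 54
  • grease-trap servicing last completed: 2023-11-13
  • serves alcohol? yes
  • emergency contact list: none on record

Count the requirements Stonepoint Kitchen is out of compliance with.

1. condition 'serves alcohol' holds; general liability coverage $1,350,000 < $1,400,000 → not met
2. product liability coverage $550,000 < $600,000 → not met
3. walk-in cooler temperature (°F) 54 > 41 → not met
4. grease-trap servicing 100 days ago vs limit 90 → not met
5. allergen-trained staff 0 < 2 → not met
6. open food-safety citations 0 ≤ 3 → met
7. food-handler certified staff 1 < 2 → not met
8. emergency contact list absent → not met
Not met: 7 of 8

7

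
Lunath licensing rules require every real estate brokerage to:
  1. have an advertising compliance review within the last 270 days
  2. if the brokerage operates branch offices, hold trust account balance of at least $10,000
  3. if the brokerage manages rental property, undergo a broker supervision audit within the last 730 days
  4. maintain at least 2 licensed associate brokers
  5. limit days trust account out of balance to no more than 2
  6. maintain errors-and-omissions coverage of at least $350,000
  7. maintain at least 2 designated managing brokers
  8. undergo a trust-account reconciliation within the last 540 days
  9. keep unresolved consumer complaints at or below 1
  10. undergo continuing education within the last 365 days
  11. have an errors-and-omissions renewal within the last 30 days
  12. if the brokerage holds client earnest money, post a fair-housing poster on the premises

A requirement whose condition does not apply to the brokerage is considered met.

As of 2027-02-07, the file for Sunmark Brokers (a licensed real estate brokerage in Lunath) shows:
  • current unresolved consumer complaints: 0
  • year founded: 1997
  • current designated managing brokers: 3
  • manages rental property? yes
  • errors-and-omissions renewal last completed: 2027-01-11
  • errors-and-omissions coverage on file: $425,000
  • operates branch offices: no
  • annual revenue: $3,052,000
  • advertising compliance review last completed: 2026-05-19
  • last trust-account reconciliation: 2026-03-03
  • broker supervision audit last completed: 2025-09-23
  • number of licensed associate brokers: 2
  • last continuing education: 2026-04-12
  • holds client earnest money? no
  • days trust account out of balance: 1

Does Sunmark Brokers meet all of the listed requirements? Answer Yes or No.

Yes

1. advertising compliance review 264 days ago vs limit 270 → met
2. condition 'operates branch offices' does not hold → requirement n/a → met
3. condition 'manages rental property' holds; broker supervision audit 502 days ago vs limit 730 → met
4. licensed associate brokers 2 ≥ 2 → met
5. days trust account out of balance 1 ≤ 2 → met
6. errors-and-omissions coverage $425,000 ≥ $350,000 → met
7. designated managing brokers 3 ≥ 2 → met
8. trust-account reconciliation 341 days ago vs limit 540 → met
9. unresolved consumer complaints 0 ≤ 1 → met
10. continuing education 301 days ago vs limit 365 → met
11. errors-and-omissions renewal 27 days ago vs limit 30 → met
12. condition 'holds client earnest money' does not hold → requirement n/a → met
All met.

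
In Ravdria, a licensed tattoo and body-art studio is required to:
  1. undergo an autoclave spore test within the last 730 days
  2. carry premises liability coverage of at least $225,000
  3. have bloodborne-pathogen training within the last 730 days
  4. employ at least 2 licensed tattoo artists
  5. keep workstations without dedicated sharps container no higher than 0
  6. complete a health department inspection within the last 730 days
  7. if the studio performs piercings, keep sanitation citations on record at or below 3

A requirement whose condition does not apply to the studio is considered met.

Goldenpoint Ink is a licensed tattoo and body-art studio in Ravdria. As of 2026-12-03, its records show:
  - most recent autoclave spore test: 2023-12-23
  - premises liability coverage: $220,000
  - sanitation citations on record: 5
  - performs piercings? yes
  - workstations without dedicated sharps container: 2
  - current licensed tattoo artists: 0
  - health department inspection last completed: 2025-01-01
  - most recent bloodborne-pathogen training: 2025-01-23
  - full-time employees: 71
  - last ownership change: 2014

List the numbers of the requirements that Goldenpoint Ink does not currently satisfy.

1, 2, 4, 5, 7

1. autoclave spore test 1076 days ago vs limit 730 → not met
2. premises liability coverage $220,000 < $225,000 → not met
3. bloodborne-pathogen training 679 days ago vs limit 730 → met
4. licensed tattoo artists 0 < 2 → not met
5. workstations without dedicated sharps container 2 > 0 → not met
6. health department inspection 701 days ago vs limit 730 → met
7. condition 'performs piercings' holds; sanitation citations on record 5 > 3 → not met
Not met: 1, 2, 4, 5, 7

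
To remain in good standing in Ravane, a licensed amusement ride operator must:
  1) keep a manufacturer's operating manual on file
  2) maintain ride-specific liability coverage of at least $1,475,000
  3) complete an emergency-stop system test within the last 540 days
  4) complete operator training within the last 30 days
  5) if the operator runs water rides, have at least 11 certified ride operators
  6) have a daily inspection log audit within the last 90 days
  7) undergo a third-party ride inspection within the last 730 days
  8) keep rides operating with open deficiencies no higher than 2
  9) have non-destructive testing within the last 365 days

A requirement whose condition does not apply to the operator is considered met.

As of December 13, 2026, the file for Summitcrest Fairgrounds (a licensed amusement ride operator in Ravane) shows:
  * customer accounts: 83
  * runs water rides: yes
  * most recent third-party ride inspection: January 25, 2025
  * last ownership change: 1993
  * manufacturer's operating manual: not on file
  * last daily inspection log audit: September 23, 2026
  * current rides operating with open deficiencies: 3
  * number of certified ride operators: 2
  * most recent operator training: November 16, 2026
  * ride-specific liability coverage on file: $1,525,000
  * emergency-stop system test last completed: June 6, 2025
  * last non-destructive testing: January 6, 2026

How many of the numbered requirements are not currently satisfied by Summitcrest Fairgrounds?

4

1. manufacturer's operating manual absent → not met
2. ride-specific liability coverage $1,525,000 ≥ $1,475,000 → met
3. emergency-stop system test 555 days ago vs limit 540 → not met
4. operator training 27 days ago vs limit 30 → met
5. condition 'runs water rides' holds; certified ride operators 2 < 11 → not met
6. daily inspection log audit 81 days ago vs limit 90 → met
7. third-party ride inspection 687 days ago vs limit 730 → met
8. rides operating with open deficiencies 3 > 2 → not met
9. non-destructive testing 341 days ago vs limit 365 → met
Not met: 4 of 9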